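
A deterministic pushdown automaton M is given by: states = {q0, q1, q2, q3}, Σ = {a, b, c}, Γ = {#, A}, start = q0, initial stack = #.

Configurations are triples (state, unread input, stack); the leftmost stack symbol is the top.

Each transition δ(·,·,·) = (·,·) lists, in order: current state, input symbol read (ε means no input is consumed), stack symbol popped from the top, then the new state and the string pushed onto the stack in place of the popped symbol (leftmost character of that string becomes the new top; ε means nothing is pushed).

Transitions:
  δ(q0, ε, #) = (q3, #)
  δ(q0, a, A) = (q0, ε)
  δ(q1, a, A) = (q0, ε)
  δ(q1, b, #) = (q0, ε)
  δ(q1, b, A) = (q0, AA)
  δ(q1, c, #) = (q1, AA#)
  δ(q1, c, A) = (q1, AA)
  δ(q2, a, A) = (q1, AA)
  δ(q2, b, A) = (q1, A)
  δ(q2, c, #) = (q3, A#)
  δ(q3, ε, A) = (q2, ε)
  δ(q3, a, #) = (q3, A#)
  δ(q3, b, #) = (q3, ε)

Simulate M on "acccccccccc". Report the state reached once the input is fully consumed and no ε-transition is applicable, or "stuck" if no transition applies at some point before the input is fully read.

q2

(q0, acccccccccc, #)
  ε-move, top #: go to q3, push # → (q3, acccccccccc, #)
  read a, top #: go to q3, push A# → (q3, cccccccccc, A#)
  ε-move, top A: go to q2, push ε → (q2, cccccccccc, #)
  read c, top #: go to q3, push A# → (q3, ccccccccc, A#)
  ε-move, top A: go to q2, push ε → (q2, ccccccccc, #)
  read c, top #: go to q3, push A# → (q3, cccccccc, A#)
  ε-move, top A: go to q2, push ε → (q2, cccccccc, #)
  read c, top #: go to q3, push A# → (q3, ccccccc, A#)
  ε-move, top A: go to q2, push ε → (q2, ccccccc, #)
  read c, top #: go to q3, push A# → (q3, cccccc, A#)
  ε-move, top A: go to q2, push ε → (q2, cccccc, #)
  read c, top #: go to q3, push A# → (q3, ccccc, A#)
  ε-move, top A: go to q2, push ε → (q2, ccccc, #)
  read c, top #: go to q3, push A# → (q3, cccc, A#)
  ε-move, top A: go to q2, push ε → (q2, cccc, #)
  read c, top #: go to q3, push A# → (q3, ccc, A#)
  ε-move, top A: go to q2, push ε → (q2, ccc, #)
  read c, top #: go to q3, push A# → (q3, cc, A#)
  ε-move, top A: go to q2, push ε → (q2, cc, #)
  read c, top #: go to q3, push A# → (q3, c, A#)
  ε-move, top A: go to q2, push ε → (q2, c, #)
  read c, top #: go to q3, push A# → (q3, ε, A#)
  ε-move, top A: go to q2, push ε → (q2, ε, #)
All input consumed; M is in state q2.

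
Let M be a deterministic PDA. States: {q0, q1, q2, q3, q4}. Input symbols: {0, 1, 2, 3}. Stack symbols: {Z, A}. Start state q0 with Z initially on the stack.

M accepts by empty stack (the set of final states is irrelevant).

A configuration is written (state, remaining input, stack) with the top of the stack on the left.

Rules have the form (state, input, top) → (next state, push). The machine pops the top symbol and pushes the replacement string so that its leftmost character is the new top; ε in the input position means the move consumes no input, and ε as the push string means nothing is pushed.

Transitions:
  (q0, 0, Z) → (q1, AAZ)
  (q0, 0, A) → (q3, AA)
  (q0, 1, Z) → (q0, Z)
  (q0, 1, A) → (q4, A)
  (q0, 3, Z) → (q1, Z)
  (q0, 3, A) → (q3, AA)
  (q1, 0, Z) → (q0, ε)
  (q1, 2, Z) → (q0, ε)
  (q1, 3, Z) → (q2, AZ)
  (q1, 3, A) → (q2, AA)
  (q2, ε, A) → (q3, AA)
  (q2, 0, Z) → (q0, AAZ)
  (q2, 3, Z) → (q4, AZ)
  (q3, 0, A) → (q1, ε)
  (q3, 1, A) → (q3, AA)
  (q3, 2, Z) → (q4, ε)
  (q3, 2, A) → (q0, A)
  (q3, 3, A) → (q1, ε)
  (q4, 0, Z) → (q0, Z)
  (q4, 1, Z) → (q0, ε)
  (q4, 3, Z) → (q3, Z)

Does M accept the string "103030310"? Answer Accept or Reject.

(q0, 103030310, Z)
  read 1, top Z: go to q0, push Z → (q0, 03030310, Z)
  read 0, top Z: go to q1, push AAZ → (q1, 3030310, AAZ)
  read 3, top A: go to q2, push AA → (q2, 030310, AAAZ)
  ε-move, top A: go to q3, push AA → (q3, 030310, AAAAZ)
  read 0, top A: go to q1, push ε → (q1, 30310, AAAZ)
  read 3, top A: go to q2, push AA → (q2, 0310, AAAAZ)
  ε-move, top A: go to q3, push AA → (q3, 0310, AAAAAZ)
  read 0, top A: go to q1, push ε → (q1, 310, AAAAZ)
  read 3, top A: go to q2, push AA → (q2, 10, AAAAAZ)
  ε-move, top A: go to q3, push AA → (q3, 10, AAAAAAZ)
  read 1, top A: go to q3, push AA → (q3, 0, AAAAAAAZ)
  read 0, top A: go to q1, push ε → (q1, ε, AAAAAAZ)
All input consumed; stack is AAAAAAZ, not empty, and no further ε-move applies.

Reject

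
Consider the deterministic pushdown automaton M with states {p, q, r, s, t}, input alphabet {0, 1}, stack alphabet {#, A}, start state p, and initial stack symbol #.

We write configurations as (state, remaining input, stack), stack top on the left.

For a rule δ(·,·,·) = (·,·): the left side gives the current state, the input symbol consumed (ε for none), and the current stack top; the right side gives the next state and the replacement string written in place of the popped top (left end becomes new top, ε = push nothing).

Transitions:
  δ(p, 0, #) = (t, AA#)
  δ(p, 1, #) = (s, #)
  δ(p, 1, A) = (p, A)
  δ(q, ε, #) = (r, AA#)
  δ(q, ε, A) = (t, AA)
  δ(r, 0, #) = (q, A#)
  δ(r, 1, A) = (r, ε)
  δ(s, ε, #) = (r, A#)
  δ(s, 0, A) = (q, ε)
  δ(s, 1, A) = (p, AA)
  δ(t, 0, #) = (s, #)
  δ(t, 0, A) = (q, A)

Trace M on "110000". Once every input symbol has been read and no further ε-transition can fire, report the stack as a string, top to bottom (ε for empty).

AAAAA#

(p, 110000, #)
  read 1, top #: go to s, push # → (s, 10000, #)
  ε-move, top #: go to r, push A# → (r, 10000, A#)
  read 1, top A: go to r, push ε → (r, 0000, #)
  read 0, top #: go to q, push A# → (q, 000, A#)
  ε-move, top A: go to t, push AA → (t, 000, AA#)
  read 0, top A: go to q, push A → (q, 00, AA#)
  ε-move, top A: go to t, push AA → (t, 00, AAA#)
  read 0, top A: go to q, push A → (q, 0, AAA#)
  ε-move, top A: go to t, push AA → (t, 0, AAAA#)
  read 0, top A: go to q, push A → (q, ε, AAAA#)
  ε-move, top A: go to t, push AA → (t, ε, AAAAA#)
All input consumed in state t with stack AAAAA#.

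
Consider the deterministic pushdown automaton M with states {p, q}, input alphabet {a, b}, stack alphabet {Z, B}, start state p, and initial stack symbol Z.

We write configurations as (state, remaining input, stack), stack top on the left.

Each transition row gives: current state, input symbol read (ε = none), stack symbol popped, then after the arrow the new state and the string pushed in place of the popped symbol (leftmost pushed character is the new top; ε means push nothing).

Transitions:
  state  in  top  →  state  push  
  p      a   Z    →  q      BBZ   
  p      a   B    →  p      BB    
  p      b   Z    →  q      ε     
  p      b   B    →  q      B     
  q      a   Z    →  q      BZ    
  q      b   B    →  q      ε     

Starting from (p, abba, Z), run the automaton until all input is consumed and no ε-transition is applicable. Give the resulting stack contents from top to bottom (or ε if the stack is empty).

BZ

(p, abba, Z)
  read a, top Z: go to q, push BBZ → (q, bba, BBZ)
  read b, top B: go to q, push ε → (q, ba, BZ)
  read b, top B: go to q, push ε → (q, a, Z)
  read a, top Z: go to q, push BZ → (q, ε, BZ)
All input consumed in state q with stack BZ.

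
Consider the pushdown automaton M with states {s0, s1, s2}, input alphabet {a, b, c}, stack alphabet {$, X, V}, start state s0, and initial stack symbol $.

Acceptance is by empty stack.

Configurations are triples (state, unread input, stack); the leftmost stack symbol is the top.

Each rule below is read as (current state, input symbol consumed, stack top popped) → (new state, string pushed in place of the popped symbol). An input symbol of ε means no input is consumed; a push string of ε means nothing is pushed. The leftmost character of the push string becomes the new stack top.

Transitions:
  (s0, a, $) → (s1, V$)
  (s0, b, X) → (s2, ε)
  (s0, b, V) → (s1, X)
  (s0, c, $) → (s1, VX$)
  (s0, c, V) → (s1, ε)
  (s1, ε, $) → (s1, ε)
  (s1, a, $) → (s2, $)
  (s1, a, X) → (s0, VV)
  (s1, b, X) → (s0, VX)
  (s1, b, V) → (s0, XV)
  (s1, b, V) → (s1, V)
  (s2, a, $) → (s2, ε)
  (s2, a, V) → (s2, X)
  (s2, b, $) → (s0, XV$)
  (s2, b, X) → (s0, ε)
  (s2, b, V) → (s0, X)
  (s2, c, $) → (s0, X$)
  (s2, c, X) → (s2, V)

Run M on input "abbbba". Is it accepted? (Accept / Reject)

One accepting computation: (s0, abbbba, $) ⊢ (s1, bbbba, V$) ⊢ (s0, bbba, XV$) ⊢ (s2, bba, V$) ⊢ (s0, ba, X$) ⊢ (s2, a, $) ⊢ (s2, ε, ε)
All input consumed and the stack is empty.

Accept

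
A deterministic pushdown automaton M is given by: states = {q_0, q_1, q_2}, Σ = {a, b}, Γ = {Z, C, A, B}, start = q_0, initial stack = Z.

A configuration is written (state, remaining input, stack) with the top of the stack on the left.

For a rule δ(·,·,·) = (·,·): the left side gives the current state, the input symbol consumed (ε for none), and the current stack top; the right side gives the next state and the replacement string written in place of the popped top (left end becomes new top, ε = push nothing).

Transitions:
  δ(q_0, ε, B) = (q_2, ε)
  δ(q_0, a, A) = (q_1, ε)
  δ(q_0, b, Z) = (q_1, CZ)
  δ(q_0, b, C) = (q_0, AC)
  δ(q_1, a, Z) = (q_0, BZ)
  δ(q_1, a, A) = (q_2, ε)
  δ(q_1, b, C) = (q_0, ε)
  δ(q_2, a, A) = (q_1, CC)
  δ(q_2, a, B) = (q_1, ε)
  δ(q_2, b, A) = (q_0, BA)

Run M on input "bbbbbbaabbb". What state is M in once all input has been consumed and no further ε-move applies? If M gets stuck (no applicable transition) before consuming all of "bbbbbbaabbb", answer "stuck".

stuck

(q_0, bbbbbbaabbb, Z)
  read b, top Z: go to q_1, push CZ → (q_1, bbbbbaabbb, CZ)
  read b, top C: go to q_0, push ε → (q_0, bbbbaabbb, Z)
  read b, top Z: go to q_1, push CZ → (q_1, bbbaabbb, CZ)
  read b, top C: go to q_0, push ε → (q_0, bbaabbb, Z)
  read b, top Z: go to q_1, push CZ → (q_1, baabbb, CZ)
  read b, top C: go to q_0, push ε → (q_0, aabbb, Z)
No transition for (q_0, a, top Z); M blocks with input aabbb remaining.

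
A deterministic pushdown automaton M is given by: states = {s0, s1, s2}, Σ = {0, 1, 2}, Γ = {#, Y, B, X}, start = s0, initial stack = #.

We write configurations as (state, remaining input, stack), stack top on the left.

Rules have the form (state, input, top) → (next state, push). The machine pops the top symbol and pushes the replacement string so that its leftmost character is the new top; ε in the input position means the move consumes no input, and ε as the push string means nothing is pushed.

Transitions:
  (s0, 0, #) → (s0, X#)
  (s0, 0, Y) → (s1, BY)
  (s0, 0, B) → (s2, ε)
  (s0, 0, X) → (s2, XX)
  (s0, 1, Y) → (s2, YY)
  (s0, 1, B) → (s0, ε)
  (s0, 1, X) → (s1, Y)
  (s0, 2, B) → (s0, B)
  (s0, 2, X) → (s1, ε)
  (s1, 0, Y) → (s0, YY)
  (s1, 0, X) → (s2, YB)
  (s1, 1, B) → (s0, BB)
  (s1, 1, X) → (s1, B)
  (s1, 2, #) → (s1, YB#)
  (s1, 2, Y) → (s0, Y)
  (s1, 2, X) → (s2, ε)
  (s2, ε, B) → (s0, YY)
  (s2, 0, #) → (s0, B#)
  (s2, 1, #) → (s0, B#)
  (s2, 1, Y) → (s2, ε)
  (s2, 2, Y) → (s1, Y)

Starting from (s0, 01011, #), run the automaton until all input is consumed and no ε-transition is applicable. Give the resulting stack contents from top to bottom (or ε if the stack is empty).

YY#

(s0, 01011, #)
  read 0, top #: go to s0, push X# → (s0, 1011, X#)
  read 1, top X: go to s1, push Y → (s1, 011, Y#)
  read 0, top Y: go to s0, push YY → (s0, 11, YY#)
  read 1, top Y: go to s2, push YY → (s2, 1, YYY#)
  read 1, top Y: go to s2, push ε → (s2, ε, YY#)
All input consumed in state s2 with stack YY#.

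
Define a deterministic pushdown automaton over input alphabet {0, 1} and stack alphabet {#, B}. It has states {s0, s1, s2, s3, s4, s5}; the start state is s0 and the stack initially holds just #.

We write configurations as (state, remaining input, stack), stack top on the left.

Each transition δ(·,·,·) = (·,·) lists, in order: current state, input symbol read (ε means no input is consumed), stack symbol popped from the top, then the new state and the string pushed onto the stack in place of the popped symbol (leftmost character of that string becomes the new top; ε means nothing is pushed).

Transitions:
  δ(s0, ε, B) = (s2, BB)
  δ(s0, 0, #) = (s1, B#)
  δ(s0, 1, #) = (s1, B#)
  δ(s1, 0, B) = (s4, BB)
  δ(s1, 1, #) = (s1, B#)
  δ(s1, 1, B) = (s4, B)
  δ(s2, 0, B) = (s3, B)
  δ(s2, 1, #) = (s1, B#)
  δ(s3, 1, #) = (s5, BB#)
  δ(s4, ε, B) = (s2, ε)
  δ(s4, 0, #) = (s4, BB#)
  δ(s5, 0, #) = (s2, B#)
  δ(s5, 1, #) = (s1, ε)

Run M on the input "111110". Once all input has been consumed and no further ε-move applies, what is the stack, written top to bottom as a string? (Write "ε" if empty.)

B#

(s0, 111110, #) ⊢ (s1, 11110, B#) ⊢ (s4, 1110, B#) ⊢ (s2, 1110, #) ⊢ (s1, 110, B#) ⊢ (s4, 10, B#) ⊢ (s2, 10, #) ⊢ (s1, 0, B#) ⊢ (s4, ε, BB#) ⊢ (s2, ε, B#)
All input consumed in state s2 with stack B#.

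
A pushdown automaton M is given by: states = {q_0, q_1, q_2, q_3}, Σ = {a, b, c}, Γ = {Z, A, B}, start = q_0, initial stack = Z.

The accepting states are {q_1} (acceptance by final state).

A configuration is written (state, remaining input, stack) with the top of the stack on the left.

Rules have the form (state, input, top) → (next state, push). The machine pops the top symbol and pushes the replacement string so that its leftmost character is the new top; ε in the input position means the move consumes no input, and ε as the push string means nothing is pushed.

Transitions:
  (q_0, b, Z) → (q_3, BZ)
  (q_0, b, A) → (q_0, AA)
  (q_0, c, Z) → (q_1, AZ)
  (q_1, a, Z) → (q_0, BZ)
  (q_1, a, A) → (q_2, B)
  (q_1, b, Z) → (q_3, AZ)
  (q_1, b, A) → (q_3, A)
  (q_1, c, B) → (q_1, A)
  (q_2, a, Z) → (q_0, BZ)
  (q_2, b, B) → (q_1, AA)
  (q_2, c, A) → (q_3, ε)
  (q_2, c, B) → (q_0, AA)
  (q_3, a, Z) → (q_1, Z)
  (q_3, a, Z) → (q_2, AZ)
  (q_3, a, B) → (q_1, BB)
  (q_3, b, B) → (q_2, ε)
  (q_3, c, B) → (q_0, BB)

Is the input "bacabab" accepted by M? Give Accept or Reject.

One accepting computation: (q_0, bacabab, Z) ⊢ (q_3, acabab, BZ) ⊢ (q_1, cabab, BBZ) ⊢ (q_1, abab, ABZ) ⊢ (q_2, bab, BBZ) ⊢ (q_1, ab, AABZ) ⊢ (q_2, b, BABZ) ⊢ (q_1, ε, AAABZ)
All input consumed and state q_1 ∈ F.

Accept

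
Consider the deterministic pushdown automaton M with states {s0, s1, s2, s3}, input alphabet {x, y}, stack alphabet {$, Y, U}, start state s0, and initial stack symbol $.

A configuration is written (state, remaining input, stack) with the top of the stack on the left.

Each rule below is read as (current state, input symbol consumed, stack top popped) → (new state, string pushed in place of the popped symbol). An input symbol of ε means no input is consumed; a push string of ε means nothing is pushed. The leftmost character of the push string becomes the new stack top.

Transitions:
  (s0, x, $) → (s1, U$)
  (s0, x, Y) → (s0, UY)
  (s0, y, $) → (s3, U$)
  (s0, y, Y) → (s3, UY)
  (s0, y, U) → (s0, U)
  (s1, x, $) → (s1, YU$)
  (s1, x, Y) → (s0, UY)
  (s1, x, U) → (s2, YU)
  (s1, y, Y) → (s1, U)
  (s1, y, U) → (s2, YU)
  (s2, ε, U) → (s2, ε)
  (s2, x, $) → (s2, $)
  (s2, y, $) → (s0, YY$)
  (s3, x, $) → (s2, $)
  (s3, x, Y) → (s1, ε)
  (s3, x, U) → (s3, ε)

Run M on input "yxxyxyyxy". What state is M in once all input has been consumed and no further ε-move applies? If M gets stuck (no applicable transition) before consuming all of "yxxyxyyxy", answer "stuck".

stuck

(s0, yxxyxyyxy, $)
  read y, top $: go to s3, push U$ → (s3, xxyxyyxy, U$)
  read x, top U: go to s3, push ε → (s3, xyxyyxy, $)
  read x, top $: go to s2, push $ → (s2, yxyyxy, $)
  read y, top $: go to s0, push YY$ → (s0, xyyxy, YY$)
  read x, top Y: go to s0, push UY → (s0, yyxy, UYY$)
  read y, top U: go to s0, push U → (s0, yxy, UYY$)
  read y, top U: go to s0, push U → (s0, xy, UYY$)
No transition for (s0, x, top U); M blocks with input xy remaining.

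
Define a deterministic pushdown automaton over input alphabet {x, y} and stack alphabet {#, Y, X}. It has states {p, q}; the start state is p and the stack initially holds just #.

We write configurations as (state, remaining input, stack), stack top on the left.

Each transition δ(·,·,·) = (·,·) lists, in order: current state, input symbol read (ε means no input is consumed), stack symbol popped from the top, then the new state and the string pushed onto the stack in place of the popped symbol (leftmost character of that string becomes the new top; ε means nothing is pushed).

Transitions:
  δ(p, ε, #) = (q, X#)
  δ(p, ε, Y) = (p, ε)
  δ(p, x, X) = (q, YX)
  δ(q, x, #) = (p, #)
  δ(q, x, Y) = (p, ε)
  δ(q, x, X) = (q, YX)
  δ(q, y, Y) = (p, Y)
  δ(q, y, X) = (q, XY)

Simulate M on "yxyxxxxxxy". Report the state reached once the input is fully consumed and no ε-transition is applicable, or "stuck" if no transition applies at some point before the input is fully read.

(p, yxyxxxxxxy, #) ⊢ (q, yxyxxxxxxy, X#) ⊢ (q, xyxxxxxxy, XY#) ⊢ (q, yxxxxxxy, YXY#) ⊢ (p, xxxxxxy, YXY#) ⊢ (p, xxxxxxy, XY#) ⊢ (q, xxxxxy, YXY#) ⊢ (p, xxxxy, XY#) ⊢ (q, xxxy, YXY#) ⊢ (p, xxy, XY#) ⊢ (q, xy, YXY#) ⊢ (p, y, XY#)
No transition for (p, y, top X); M blocks with input y remaining.

stuck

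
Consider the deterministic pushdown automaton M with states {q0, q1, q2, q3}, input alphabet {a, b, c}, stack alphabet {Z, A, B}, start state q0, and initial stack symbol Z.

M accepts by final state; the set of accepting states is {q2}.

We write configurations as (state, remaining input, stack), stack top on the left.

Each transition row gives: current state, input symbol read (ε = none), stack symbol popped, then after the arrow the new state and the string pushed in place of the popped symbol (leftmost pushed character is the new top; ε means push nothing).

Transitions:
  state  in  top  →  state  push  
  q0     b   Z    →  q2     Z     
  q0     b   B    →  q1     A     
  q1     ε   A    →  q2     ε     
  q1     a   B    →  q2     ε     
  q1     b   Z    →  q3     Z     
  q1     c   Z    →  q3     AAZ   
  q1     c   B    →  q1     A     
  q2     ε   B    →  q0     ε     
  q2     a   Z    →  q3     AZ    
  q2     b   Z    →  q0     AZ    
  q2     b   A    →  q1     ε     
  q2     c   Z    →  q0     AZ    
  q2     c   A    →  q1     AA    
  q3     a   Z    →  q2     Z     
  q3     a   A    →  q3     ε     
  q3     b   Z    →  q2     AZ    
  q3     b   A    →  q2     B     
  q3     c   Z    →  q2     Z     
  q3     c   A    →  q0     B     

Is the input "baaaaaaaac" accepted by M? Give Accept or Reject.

(q0, baaaaaaaac, Z) ⊢ (q2, aaaaaaaac, Z) ⊢ (q3, aaaaaaac, AZ) ⊢ (q3, aaaaaac, Z) ⊢ (q2, aaaaac, Z) ⊢ (q3, aaaac, AZ) ⊢ (q3, aaac, Z) ⊢ (q2, aac, Z) ⊢ (q3, ac, AZ) ⊢ (q3, c, Z) ⊢ (q2, ε, Z)
All input consumed; state q2 ∈ F.

Accept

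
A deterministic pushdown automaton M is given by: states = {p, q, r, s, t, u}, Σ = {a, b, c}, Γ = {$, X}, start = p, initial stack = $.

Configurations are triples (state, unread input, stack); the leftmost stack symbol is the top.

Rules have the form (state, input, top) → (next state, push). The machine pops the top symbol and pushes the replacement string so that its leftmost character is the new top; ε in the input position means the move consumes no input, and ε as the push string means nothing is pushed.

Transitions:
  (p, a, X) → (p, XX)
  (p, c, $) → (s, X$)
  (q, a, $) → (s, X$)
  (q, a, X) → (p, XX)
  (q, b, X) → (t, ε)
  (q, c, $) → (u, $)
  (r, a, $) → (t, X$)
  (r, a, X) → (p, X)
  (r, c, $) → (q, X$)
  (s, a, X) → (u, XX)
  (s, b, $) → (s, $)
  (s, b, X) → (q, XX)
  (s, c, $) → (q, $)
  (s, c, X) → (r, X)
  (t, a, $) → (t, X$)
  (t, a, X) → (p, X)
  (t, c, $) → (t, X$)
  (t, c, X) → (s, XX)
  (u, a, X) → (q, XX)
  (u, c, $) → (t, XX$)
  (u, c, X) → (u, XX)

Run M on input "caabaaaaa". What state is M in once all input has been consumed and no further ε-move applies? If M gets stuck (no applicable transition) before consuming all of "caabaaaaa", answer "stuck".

(p, caabaaaaa, $) ⊢ (s, aabaaaaa, X$) ⊢ (u, abaaaaa, XX$) ⊢ (q, baaaaa, XXX$) ⊢ (t, aaaaa, XX$) ⊢ (p, aaaa, XX$) ⊢ (p, aaa, XXX$) ⊢ (p, aa, XXXX$) ⊢ (p, a, XXXXX$) ⊢ (p, ε, XXXXXX$)
All input consumed; M is in state p.

p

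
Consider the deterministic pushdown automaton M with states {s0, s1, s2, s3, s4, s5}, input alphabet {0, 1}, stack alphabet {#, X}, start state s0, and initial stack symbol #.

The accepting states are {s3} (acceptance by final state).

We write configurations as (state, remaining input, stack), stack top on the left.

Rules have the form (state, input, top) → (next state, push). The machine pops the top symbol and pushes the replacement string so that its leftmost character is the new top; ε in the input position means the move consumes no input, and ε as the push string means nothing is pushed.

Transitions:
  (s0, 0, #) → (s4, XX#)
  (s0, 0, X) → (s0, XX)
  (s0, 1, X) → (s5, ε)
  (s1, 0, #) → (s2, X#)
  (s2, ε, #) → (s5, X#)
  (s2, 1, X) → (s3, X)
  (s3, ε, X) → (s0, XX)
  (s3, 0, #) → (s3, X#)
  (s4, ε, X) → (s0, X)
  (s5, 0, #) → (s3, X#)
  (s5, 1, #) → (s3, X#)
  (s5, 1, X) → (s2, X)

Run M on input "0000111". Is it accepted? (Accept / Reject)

Accept

(s0, 0000111, #)
  read 0, top #: go to s4, push XX# → (s4, 000111, XX#)
  ε-move, top X: go to s0, push X → (s0, 000111, XX#)
  read 0, top X: go to s0, push XX → (s0, 00111, XXX#)
  read 0, top X: go to s0, push XX → (s0, 0111, XXXX#)
  read 0, top X: go to s0, push XX → (s0, 111, XXXXX#)
  read 1, top X: go to s5, push ε → (s5, 11, XXXX#)
  read 1, top X: go to s2, push X → (s2, 1, XXXX#)
  read 1, top X: go to s3, push X → (s3, ε, XXXX#)
All input consumed; state s3 ∈ F.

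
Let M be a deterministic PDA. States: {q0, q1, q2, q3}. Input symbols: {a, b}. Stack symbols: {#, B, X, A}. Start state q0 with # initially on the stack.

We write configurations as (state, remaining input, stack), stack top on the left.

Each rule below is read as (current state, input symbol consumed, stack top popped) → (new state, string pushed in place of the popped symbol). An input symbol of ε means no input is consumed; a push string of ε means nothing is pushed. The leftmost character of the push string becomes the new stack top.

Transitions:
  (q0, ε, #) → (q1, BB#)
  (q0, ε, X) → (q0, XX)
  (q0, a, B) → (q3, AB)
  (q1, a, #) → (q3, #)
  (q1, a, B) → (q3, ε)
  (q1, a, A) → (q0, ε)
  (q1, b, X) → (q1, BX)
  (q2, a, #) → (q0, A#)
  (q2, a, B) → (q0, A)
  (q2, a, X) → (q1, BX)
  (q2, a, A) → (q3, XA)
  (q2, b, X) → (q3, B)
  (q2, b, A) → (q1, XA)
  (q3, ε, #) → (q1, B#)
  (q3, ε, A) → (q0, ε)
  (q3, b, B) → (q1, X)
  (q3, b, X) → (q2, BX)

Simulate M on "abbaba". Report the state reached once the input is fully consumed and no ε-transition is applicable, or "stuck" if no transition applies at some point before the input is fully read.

q0

(q0, abbaba, #)
  ε-move, top #: go to q1, push BB# → (q1, abbaba, BB#)
  read a, top B: go to q3, push ε → (q3, bbaba, B#)
  read b, top B: go to q1, push X → (q1, baba, X#)
  read b, top X: go to q1, push BX → (q1, aba, BX#)
  read a, top B: go to q3, push ε → (q3, ba, X#)
  read b, top X: go to q2, push BX → (q2, a, BX#)
  read a, top B: go to q0, push A → (q0, ε, AX#)
All input consumed; M is in state q0.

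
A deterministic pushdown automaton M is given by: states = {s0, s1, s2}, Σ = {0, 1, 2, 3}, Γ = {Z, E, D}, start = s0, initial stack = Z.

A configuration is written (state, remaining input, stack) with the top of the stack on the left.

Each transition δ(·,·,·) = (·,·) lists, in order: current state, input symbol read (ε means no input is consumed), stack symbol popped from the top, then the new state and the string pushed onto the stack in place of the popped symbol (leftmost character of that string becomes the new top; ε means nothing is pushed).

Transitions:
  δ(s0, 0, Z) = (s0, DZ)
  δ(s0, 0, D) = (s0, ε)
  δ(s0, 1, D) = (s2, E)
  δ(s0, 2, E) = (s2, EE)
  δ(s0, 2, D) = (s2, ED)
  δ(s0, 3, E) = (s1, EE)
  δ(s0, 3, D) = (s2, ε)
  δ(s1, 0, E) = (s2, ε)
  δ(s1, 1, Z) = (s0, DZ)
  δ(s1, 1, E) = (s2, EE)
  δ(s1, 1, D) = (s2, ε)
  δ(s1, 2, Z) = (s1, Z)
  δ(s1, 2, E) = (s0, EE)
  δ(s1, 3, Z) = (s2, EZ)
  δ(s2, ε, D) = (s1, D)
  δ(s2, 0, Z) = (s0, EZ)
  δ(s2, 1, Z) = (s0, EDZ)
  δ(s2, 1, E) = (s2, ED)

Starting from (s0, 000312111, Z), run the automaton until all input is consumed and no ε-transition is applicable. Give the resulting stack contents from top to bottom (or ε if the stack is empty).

EDDDEDZ

(s0, 000312111, Z)
  read 0, top Z: go to s0, push DZ → (s0, 00312111, DZ)
  read 0, top D: go to s0, push ε → (s0, 0312111, Z)
  read 0, top Z: go to s0, push DZ → (s0, 312111, DZ)
  read 3, top D: go to s2, push ε → (s2, 12111, Z)
  read 1, top Z: go to s0, push EDZ → (s0, 2111, EDZ)
  read 2, top E: go to s2, push EE → (s2, 111, EEDZ)
  read 1, top E: go to s2, push ED → (s2, 11, EDEDZ)
  read 1, top E: go to s2, push ED → (s2, 1, EDDEDZ)
  read 1, top E: go to s2, push ED → (s2, ε, EDDDEDZ)
All input consumed in state s2 with stack EDDDEDZ.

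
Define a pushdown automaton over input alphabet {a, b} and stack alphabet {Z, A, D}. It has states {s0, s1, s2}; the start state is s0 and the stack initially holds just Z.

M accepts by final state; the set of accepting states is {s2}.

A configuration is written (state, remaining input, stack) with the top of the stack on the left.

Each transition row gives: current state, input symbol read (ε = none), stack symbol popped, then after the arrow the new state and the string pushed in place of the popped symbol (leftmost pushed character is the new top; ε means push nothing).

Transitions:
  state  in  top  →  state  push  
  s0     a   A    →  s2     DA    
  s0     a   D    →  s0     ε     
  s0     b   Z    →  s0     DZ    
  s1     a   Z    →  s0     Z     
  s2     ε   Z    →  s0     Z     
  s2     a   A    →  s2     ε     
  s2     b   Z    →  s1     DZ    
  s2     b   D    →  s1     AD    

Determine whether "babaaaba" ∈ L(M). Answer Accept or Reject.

No computation consumes all input and reaches a final state.

Reject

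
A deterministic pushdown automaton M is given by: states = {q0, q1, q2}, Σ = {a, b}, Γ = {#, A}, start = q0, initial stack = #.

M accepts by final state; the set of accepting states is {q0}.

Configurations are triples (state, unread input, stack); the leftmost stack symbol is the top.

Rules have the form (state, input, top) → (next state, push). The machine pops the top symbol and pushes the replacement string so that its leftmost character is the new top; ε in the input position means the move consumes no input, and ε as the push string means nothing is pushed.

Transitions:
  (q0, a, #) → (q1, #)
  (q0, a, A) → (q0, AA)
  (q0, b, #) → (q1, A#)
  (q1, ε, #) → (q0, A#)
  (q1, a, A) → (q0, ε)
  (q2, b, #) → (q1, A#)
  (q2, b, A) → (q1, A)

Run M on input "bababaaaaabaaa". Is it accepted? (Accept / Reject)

(q0, bababaaaaabaaa, #)
  read b, top #: go to q1, push A# → (q1, ababaaaaabaaa, A#)
  read a, top A: go to q0, push ε → (q0, babaaaaabaaa, #)
  read b, top #: go to q1, push A# → (q1, abaaaaabaaa, A#)
  read a, top A: go to q0, push ε → (q0, baaaaabaaa, #)
  read b, top #: go to q1, push A# → (q1, aaaaabaaa, A#)
  read a, top A: go to q0, push ε → (q0, aaaabaaa, #)
  read a, top #: go to q1, push # → (q1, aaabaaa, #)
  ε-move, top #: go to q0, push A# → (q0, aaabaaa, A#)
  read a, top A: go to q0, push AA → (q0, aabaaa, AA#)
  read a, top A: go to q0, push AA → (q0, abaaa, AAA#)
  read a, top A: go to q0, push AA → (q0, baaa, AAAA#)
No transition applies at (q0, baaa, AAAA#); input not fully consumed.

Reject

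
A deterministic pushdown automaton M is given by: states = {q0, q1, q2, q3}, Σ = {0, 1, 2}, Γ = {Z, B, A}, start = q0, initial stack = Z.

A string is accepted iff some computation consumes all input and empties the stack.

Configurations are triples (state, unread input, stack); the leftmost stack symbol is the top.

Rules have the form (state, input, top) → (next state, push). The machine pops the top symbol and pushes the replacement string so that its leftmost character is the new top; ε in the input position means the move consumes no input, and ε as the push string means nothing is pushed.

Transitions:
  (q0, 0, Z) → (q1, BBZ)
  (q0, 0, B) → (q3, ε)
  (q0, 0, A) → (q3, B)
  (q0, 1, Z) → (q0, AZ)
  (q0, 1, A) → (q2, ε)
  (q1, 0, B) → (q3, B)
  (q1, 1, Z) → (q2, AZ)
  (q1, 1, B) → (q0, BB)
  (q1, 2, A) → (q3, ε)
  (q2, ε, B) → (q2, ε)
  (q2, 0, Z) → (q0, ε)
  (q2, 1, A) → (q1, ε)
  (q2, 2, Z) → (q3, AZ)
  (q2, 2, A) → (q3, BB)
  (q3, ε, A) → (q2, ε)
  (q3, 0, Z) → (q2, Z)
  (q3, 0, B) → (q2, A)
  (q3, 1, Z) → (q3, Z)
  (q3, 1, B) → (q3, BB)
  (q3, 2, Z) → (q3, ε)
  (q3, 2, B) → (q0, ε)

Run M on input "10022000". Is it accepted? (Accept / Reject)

(q0, 10022000, Z) ⊢ (q0, 0022000, AZ) ⊢ (q3, 022000, BZ) ⊢ (q2, 22000, AZ) ⊢ (q3, 2000, BBZ) ⊢ (q0, 000, BZ) ⊢ (q3, 00, Z) ⊢ (q2, 0, Z) ⊢ (q0, ε, ε)
All input consumed and the stack is empty.

Accept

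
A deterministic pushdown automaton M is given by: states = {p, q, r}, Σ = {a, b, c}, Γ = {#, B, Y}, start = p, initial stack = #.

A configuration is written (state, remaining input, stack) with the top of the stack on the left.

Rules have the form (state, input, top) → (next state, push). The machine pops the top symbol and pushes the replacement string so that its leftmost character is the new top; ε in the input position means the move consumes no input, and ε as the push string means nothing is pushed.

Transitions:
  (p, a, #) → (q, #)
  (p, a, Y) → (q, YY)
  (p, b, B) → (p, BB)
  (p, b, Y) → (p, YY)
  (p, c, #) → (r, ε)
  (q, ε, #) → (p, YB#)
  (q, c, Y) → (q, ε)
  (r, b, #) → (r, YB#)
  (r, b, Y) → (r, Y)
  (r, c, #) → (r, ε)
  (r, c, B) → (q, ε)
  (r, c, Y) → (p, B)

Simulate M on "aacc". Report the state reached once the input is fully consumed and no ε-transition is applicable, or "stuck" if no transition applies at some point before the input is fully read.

q

(p, aacc, #)
  read a, top #: go to q, push # → (q, acc, #)
  ε-move, top #: go to p, push YB# → (p, acc, YB#)
  read a, top Y: go to q, push YY → (q, cc, YYB#)
  read c, top Y: go to q, push ε → (q, c, YB#)
  read c, top Y: go to q, push ε → (q, ε, B#)
All input consumed; M is in state q.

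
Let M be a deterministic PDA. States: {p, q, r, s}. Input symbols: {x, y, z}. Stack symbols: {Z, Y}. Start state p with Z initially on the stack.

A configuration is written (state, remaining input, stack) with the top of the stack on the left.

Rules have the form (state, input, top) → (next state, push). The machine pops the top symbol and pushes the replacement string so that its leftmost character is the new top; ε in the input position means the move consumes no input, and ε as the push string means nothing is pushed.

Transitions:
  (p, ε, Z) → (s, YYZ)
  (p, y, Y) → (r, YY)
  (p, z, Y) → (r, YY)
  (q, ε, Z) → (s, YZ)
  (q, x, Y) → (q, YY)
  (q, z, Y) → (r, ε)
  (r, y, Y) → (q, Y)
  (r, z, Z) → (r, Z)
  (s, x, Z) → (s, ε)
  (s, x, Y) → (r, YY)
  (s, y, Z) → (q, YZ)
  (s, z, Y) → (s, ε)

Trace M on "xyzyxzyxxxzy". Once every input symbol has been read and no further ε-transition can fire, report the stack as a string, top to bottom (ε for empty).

YYYYZ

(p, xyzyxzyxxxzy, Z)
  ε-move, top Z: go to s, push YYZ → (s, xyzyxzyxxxzy, YYZ)
  read x, top Y: go to r, push YY → (r, yzyxzyxxxzy, YYYZ)
  read y, top Y: go to q, push Y → (q, zyxzyxxxzy, YYYZ)
  read z, top Y: go to r, push ε → (r, yxzyxxxzy, YYZ)
  read y, top Y: go to q, push Y → (q, xzyxxxzy, YYZ)
  read x, top Y: go to q, push YY → (q, zyxxxzy, YYYZ)
  read z, top Y: go to r, push ε → (r, yxxxzy, YYZ)
  read y, top Y: go to q, push Y → (q, xxxzy, YYZ)
  read x, top Y: go to q, push YY → (q, xxzy, YYYZ)
  read x, top Y: go to q, push YY → (q, xzy, YYYYZ)
  read x, top Y: go to q, push YY → (q, zy, YYYYYZ)
  read z, top Y: go to r, push ε → (r, y, YYYYZ)
  read y, top Y: go to q, push Y → (q, ε, YYYYZ)
All input consumed in state q with stack YYYYZ.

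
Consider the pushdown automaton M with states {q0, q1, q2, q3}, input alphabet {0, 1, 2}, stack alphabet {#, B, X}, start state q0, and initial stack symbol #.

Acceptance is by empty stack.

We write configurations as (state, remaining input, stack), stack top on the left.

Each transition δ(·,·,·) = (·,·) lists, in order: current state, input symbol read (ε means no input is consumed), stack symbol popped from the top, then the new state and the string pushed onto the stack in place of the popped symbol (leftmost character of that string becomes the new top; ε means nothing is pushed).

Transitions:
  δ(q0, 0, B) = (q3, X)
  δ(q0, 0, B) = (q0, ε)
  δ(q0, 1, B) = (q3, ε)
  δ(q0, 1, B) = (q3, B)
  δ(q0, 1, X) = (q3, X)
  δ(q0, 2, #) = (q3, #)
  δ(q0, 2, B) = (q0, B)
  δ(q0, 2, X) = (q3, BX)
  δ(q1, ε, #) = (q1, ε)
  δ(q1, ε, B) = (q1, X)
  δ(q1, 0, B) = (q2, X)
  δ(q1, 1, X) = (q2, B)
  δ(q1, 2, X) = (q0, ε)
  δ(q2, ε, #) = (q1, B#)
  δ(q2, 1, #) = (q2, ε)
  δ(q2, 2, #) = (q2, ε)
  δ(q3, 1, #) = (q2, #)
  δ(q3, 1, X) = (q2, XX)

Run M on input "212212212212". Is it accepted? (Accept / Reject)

Accept

One accepting computation: (q0, 212212212212, #) ⊢ (q3, 12212212212, #) ⊢ (q2, 2212212212, #) ⊢ (q1, 2212212212, B#) ⊢ (q1, 2212212212, X#) ⊢ (q0, 212212212, #) ⊢ (q3, 12212212, #) ⊢ (q2, 2212212, #) ⊢ (q1, 2212212, B#) ⊢ (q1, 2212212, X#) ⊢ (q0, 212212, #) ⊢ (q3, 12212, #) ⊢ (q2, 2212, #) ⊢ (q1, 2212, B#) ⊢ (q1, 2212, X#) ⊢ (q0, 212, #) ⊢ (q3, 12, #) ⊢ (q2, 2, #) ⊢ (q2, ε, ε)
All input consumed and the stack is empty.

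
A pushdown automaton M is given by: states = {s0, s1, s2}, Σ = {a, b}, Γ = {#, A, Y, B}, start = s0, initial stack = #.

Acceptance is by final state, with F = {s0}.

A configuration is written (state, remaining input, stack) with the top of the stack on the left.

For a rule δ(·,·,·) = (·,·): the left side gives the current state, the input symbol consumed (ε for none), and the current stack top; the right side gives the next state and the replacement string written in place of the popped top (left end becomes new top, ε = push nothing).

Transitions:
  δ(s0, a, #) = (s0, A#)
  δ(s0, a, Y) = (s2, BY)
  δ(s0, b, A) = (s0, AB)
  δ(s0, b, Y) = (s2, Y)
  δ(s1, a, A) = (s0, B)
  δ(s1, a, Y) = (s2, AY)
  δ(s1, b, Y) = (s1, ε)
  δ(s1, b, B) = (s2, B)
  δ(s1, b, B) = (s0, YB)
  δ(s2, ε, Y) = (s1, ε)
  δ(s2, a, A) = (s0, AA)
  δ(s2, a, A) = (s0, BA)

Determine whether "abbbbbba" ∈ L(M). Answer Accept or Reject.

Reject

No computation consumes all input and reaches a final state.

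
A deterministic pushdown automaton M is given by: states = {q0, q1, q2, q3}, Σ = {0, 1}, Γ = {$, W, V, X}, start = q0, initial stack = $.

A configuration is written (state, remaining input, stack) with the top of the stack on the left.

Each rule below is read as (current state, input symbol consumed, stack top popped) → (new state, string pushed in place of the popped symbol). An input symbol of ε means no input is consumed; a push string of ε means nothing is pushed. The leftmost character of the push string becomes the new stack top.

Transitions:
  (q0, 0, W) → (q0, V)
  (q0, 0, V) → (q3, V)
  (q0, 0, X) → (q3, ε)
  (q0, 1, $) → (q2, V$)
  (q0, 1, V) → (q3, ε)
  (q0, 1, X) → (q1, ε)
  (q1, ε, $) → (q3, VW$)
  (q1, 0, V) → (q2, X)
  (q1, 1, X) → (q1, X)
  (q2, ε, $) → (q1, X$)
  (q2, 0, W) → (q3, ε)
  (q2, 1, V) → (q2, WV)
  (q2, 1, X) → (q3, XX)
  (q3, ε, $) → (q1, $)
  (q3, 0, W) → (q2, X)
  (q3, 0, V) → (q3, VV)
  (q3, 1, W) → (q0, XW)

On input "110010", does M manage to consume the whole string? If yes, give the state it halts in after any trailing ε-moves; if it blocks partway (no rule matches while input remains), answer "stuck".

stuck

(q0, 110010, $)
  read 1, top $: go to q2, push V$ → (q2, 10010, V$)
  read 1, top V: go to q2, push WV → (q2, 0010, WV$)
  read 0, top W: go to q3, push ε → (q3, 010, V$)
  read 0, top V: go to q3, push VV → (q3, 10, VV$)
No transition for (q3, 1, top V); M blocks with input 10 remaining.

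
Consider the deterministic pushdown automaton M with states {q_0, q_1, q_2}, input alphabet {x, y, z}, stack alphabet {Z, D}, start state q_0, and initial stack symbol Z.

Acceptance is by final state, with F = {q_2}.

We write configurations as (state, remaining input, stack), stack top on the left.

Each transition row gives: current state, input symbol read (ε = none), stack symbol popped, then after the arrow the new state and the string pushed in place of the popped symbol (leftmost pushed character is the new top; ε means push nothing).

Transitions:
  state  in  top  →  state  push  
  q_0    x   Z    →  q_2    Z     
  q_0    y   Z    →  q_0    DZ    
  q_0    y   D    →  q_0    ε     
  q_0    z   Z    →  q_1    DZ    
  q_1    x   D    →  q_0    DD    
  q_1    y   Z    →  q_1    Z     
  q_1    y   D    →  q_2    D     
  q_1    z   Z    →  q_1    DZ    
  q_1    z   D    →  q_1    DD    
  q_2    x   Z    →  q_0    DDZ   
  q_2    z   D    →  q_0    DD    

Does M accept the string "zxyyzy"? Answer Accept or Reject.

(q_0, zxyyzy, Z) ⊢ (q_1, xyyzy, DZ) ⊢ (q_0, yyzy, DDZ) ⊢ (q_0, yzy, DZ) ⊢ (q_0, zy, Z) ⊢ (q_1, y, DZ) ⊢ (q_2, ε, DZ)
All input consumed; state q_2 ∈ F.

Accept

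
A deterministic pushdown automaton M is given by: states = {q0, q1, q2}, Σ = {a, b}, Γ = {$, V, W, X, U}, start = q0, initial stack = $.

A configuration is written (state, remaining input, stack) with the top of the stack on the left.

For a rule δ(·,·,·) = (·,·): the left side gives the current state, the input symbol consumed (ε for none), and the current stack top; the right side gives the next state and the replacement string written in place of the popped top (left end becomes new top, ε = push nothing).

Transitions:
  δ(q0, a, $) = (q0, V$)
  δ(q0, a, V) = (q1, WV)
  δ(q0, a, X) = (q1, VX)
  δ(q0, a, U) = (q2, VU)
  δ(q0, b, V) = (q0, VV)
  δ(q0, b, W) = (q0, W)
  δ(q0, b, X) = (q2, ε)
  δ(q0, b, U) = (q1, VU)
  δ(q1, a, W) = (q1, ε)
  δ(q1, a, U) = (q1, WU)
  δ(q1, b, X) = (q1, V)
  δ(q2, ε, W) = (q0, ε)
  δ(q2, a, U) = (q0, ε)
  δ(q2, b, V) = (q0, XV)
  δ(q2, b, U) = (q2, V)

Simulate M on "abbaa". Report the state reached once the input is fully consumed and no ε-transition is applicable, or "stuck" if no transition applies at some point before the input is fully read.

q1

(q0, abbaa, $)
  read a, top $: go to q0, push V$ → (q0, bbaa, V$)
  read b, top V: go to q0, push VV → (q0, baa, VV$)
  read b, top V: go to q0, push VV → (q0, aa, VVV$)
  read a, top V: go to q1, push WV → (q1, a, WVVV$)
  read a, top W: go to q1, push ε → (q1, ε, VVV$)
All input consumed; M is in state q1.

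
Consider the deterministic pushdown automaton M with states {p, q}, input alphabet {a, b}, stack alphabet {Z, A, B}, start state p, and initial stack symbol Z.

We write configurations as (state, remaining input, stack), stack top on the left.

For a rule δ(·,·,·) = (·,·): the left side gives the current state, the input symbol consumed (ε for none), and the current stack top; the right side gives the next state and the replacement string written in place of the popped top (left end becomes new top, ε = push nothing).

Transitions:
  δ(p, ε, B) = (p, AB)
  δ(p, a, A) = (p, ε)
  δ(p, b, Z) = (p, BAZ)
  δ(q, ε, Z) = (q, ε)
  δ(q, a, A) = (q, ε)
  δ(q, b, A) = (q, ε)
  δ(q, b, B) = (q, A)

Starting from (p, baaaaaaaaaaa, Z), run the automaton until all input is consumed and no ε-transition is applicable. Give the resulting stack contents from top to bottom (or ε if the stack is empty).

ABAZ

(p, baaaaaaaaaaa, Z) ⊢ (p, aaaaaaaaaaa, BAZ) ⊢ (p, aaaaaaaaaaa, ABAZ) ⊢ (p, aaaaaaaaaa, BAZ) ⊢ (p, aaaaaaaaaa, ABAZ) ⊢ (p, aaaaaaaaa, BAZ) ⊢ (p, aaaaaaaaa, ABAZ) ⊢ (p, aaaaaaaa, BAZ) ⊢ (p, aaaaaaaa, ABAZ) ⊢ (p, aaaaaaa, BAZ) ⊢ (p, aaaaaaa, ABAZ) ⊢ (p, aaaaaa, BAZ) ⊢ (p, aaaaaa, ABAZ) ⊢ (p, aaaaa, BAZ) ⊢ (p, aaaaa, ABAZ) ⊢ (p, aaaa, BAZ) ⊢ (p, aaaa, ABAZ) ⊢ (p, aaa, BAZ) ⊢ (p, aaa, ABAZ) ⊢ (p, aa, BAZ) ⊢ (p, aa, ABAZ) ⊢ (p, a, BAZ) ⊢ (p, a, ABAZ) ⊢ (p, ε, BAZ) ⊢ (p, ε, ABAZ)
All input consumed in state p with stack ABAZ.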